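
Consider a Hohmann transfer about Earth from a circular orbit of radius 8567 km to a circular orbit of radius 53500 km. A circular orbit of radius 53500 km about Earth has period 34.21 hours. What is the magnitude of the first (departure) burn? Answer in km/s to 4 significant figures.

Δv₁ = 2.135 km/s

From Kepler's third law T² = 4π²r³/μ at r = 53500 km, T = 34.21 hours = 34.21 × 3600 s = 1.23156×10^5 s: μ = 4π²r³/T² = 3.98575×10^5 km³/s².
Semi-major axis of the transfer orbit: a_t = (8567 + 53500)/2 = 31033.5 km.
Circular speed at r = 8567 km: v_c = √(μ/r) = 6.821 km/s.
Transfer-orbit speed at the same r (vis-viva, a = a_t): v_t = √[μ(2/r − 1/a_t)] = 8.956 km/s.
Δv₁ = |v_t − v_c| = |8.956 − 6.821| = 2.135 km/s.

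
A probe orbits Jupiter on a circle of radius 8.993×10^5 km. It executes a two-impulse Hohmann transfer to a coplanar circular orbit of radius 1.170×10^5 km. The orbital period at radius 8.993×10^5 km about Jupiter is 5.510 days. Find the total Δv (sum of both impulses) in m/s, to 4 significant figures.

Δv = 17040 m/s

From Kepler's third law T² = 4π²r³/μ at r = 8.993×10^5 km, T = 5.510 days = 5.510 × 86400 s = 4.76064×10^5 s: μ = 4π²r³/T² = 1.26690×10^8 km³/s².
Transfer-ellipse semi-major axis a_t = (r₁ + r₂)/2 = (8.993×10^5 + 1.170×10^5)/2 = 5.0815×10^5 km.
At r₁ the circular-orbit speed is v₁ = √(μ/r₁) = 11.869 km/s.
On the transfer ellipse at r₁, v² = μ(2/r − 1/a) gives v_a = √[μ(2/r₁ − 1/a_t)] = 5.6953 km/s.
First burn Δv₁ = |v_a − v₁| = 6.174 km/s.
At r₂, v₂ = √(μ/r₂) = 32.91 km/s.
Transfer-orbit speed at r₂: v_p = √[μ(2/r₂ − 1/a_t)] = 43.78 km/s.
Second burn Δv₂ = |v₂ − v_p| = 10.87 km/s.
Δv = Δv₁ + Δv₂ = 6.174 + 10.87 = 17.04 km/s.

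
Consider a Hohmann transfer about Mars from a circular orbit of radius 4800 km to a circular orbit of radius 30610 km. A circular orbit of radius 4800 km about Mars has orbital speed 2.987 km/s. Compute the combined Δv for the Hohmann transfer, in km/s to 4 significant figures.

Δv = 1.507 km/s

From the circular-orbit relation v² = μ/r at r = 4800 km: μ = v²r = (2.987)² × 4800 = 42826.4 km³/s².
The Hohmann ellipse has a_t = (r₁ + r₂)/2 = 17705 km.
At r₁ the circular-orbit speed is v₁ = √(μ/r₁) = 2.98700 km/s.
On the transfer ellipse at r₁, vis-viva gives v_p = √[μ(2/r₁ − 1/a_t)] = 3.92752 km/s.
First burn Δv₁ = |v_p − v₁| = 0.94052 km/s.
Circular speed at r₂: v₂ = √(μ/r₂) = 1.182835 km/s.
Transfer-orbit speed at r₂: v_a = √[μ(2/r₂ − 1/a_t)] = 0.6158810 km/s.
Second burn Δv₂ = |v₂ − v_a| = 0.56695 km/s.
Total Δv = Δv₁ + Δv₂ = 1.507 km/s.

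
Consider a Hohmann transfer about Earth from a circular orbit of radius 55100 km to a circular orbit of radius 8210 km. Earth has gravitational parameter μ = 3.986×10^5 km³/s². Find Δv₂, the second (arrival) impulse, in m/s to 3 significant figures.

Δv₂ = 2230 m/s

Transfer-ellipse semi-major axis a_t = (r₁ + r₂)/2 = (55100 + 8210)/2 = 31655 km.
On the circular orbit at r = 8210 km, v_c = √(μ/r) = 6.968 km/s.
Transfer-orbit speed at the same r (vis-viva, a = a_t): v_t = √[μ(2/r − 1/a_t)] = 9.193 km/s.
Δv₂ = |v_t − v_c| = |9.193 − 6.968| = 2.225 km/s.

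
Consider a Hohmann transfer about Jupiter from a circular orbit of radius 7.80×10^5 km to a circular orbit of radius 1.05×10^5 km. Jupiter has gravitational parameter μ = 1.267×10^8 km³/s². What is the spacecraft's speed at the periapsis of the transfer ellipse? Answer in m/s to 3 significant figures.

Transfer-ellipse semi-major axis a_t = (r₁ + r₂)/2 = (7.800×10^5 + 1.050×10^5)/2 = 4.425×10^5 km.
At periapsis, r = 1.050×10^5 km.
From the vis-viva equation, v = √[μ(2/r − 1/a_t)] = 46.12 km/s.

v = 46100 m/s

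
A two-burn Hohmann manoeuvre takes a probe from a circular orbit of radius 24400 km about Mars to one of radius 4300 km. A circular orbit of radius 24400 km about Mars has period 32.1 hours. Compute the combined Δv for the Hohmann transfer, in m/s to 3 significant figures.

Δv = 1560 m/s

From Kepler's third law T² = 4π²r³/μ at r = 24400 km, T = 32.1 hours = 32.1 × 3600 s = 1.1556×10^5 s: μ = 4π²r³/T² = 42945.2 km³/s².
Transfer-ellipse semi-major axis a_t = (r₁ + r₂)/2 = (24400 + 4300)/2 = 14350 km.
At r₁ the circular-orbit speed is v₁ = √(μ/r₁) = 1.32667 km/s.
On the transfer ellipse at r₁, vis-viva equation gives v_a = √[μ(2/r₁ − 1/a_t)] = 0.726224 km/s.
First burn Δv₁ = |v_a − v₁| = 0.6004 km/s.
Circular speed at r₂: v₂ = √(μ/r₂) = 3.1603 km/s.
Transfer-orbit speed at r₂: v_p = √[μ(2/r₂ − 1/a_t)] = 4.1209 km/s.
Second burn Δv₂ = |v₂ − v_p| = 0.9606 km/s.
Total Δv = Δv₁ + Δv₂ = 1.561 km/s.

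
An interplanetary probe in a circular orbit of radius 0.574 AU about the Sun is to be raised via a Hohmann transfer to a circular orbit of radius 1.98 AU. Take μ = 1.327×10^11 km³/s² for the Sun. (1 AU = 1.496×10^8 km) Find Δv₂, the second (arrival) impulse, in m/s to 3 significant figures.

In km: r₁ = 0.574 × 1.496×10^8 = 8.58704×10^7 km; r₂ = 1.98 × 1.496×10^8 = 2.96208×10^8 km.
The Hohmann ellipse has a_t = (r₁ + r₂)/2 = 1.910392×10^8 km.
Circular speed at r = 2.96208×10^8 km: v_c = √(μ/r) = 21.1659 km/s.
Vis-viva on the transfer ellipse at r = 2.96208×10^8 km gives v_t = √[μ(2/r − 1/a_t)] = 14.1905 km/s.
Δv₂ = |v_t − v_c| = |14.1905 − 21.1659| = 6.975 km/s.

Δv₂ = 6980 m/s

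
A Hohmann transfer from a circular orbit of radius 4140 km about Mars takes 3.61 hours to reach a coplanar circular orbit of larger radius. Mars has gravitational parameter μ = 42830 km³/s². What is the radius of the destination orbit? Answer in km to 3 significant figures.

Transfer time t = 3.61 hours = 12996 s, and t = π√(a_t³/μ).
So a_t = (μ t²/π²)^(1/3) = (42830 × (12996)² / π²)^(1/3) = 9016.2 km.
Since a_t = (r₁ + r₂)/2, r₂ = 2a_t − r₁ = 2×9016.2 − 4140 = 13892.4 km.

r₂ = 13900 km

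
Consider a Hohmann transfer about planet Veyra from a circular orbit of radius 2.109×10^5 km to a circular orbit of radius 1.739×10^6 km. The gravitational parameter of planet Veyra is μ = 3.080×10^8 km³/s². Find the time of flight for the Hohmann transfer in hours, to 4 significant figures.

Transfer-ellipse semi-major axis a_t = (r₁ + r₂)/2 = (2.109×10^5 + 1.739×10^6)/2 = 9.7495×10^5 km.
By Kepler's third law the transfer-orbit period is T = 2π√(a_t³/μ), so t = T/2 = 1.7232×10^5 s.
Converting: 1.7232×10^5 s ÷ 3600 s/hour = 47.87 hours.

t = 47.87 hours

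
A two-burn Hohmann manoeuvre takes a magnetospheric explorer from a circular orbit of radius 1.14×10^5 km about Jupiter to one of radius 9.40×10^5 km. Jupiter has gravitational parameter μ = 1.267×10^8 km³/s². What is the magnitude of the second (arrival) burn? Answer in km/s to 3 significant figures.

Δv₂ = 6.21 km/s

Semi-major axis of the transfer orbit: a_t = (1.140×10^5 + 9.400×10^5)/2 = 5.270×10^5 km.
Circular speed at r = 9.400×10^5 km: v_c = √(μ/r) = 11.61 km/s.
Transfer-orbit speed at the same r (vis-viva, a = a_t): v_t = √[μ(2/r − 1/a_t)] = 5.400 km/s.
Δv₂ = |v_t − v_c| = |5.400 − 11.61| = 6.210 km/s.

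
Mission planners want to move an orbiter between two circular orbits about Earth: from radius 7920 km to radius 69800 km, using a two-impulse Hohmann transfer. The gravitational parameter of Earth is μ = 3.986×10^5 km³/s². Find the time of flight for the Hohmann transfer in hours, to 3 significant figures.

t = 10.6 hours

The Hohmann ellipse has a_t = (r₁ + r₂)/2 = 38860 km.
Transfer time t = π√(a_t³/μ) = π√((38860)³ / 3.986×10^5) = 38120 s.
Converting: 38120 s ÷ 3600 s/hour = 10.6 hours.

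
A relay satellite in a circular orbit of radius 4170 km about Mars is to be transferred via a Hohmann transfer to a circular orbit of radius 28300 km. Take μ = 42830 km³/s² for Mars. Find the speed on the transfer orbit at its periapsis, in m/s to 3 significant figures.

Semi-major axis of the transfer orbit: a_t = (4170 + 28300)/2 = 16235 km.
At periapsis, r = 4170 km.
Vis-viva: v = √[μ(2/r − 1/a_t)] = √[42830 × (2/4170 − 1/16235)] = 4.231 km/s.

v = 4230 m/s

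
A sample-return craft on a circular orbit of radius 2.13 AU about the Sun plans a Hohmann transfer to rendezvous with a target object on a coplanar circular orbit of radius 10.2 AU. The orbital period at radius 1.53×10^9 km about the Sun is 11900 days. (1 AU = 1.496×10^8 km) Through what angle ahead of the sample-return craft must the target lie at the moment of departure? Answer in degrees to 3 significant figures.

From Kepler's third law T² = 4π²r³/μ at r = 1.53×10^9 km, T = 11900 days = 11900 × 86400 s = 1.02816×10^9 s: μ = 4π²r³/T² = 1.33756×10^11 km³/s².
In km: r₁ = 2.13 × 1.496×10^8 = 3.18648×10^8 km; r₂ = 10.2 × 1.496×10^8 = 1.52592×10^9 km.
Semi-major axis of the transfer orbit: a_t = (3.18648×10^8 + 1.52592×10^9)/2 = 9.22284×10^8 km.
Transfer time t = π√(a_t³/μ) = 2.4060×10^8 s.
Target angular speed ω₂ = √(μ/r₂³) = 6.1356×10^-9 rad/s.
Angle swept by the target during transfer: ω₂·t = 1.4762 rad = 84.58°.
Arrival is 180° from departure on the ellipse, so φ = 180° − 84.58° = 95.4°.

φ = 95.4°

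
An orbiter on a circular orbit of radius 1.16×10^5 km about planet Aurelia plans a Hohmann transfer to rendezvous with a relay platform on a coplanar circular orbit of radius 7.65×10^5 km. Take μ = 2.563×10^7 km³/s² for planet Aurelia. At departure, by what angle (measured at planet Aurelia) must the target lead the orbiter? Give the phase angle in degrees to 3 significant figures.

φ = 101°

Semi-major axis of the transfer orbit: a_t = (1.160×10^5 + 7.650×10^5)/2 = 4.405×10^5 km.
The half-period of the transfer ellipse is t = π√(a_t³/μ) = 1.8142×10^5 s.
The target's mean motion on its circular orbit is ω₂ = √(μ/r₂³) = 7.5663×10^-6 rad/s.
Angle swept by the target during transfer: ω₂·t = 1.3727 rad = 78.65°.
Arrival is 180° from departure on the ellipse, so φ = 180° − 78.65° = 101°.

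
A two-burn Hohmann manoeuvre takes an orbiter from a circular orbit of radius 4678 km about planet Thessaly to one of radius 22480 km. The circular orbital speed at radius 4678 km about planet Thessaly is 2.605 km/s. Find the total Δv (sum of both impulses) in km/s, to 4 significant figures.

From the circular-orbit relation v² = μ/r at r = 4678 km: μ = v²r = (2.605)² × 4678 = 31745.0 km³/s².
The Hohmann ellipse has a_t = (r₁ + r₂)/2 = 13579 km.
Circular speed at r₁: v₁ = √(μ/r₁) = √(31745.0/4678) = 2.6050 km/s.
On the transfer ellipse at r₁, vis-viva equation gives v_p = √[μ(2/r₁ − 1/a_t)] = 3.3518 km/s.
First burn Δv₁ = |v_p − v₁| = 0.7468 km/s.
Circular speed at r₂: v₂ = √(μ/r₂) = 1.18834 km/s.
Transfer-orbit speed at r₂: v_a = √[μ(2/r₂ − 1/a_t)] = 0.697487 km/s.
Second burn Δv₂ = |v₂ − v_a| = 0.4909 km/s.
Δv = Δv₁ + Δv₂ = 0.7468 + 0.4909 = 1.238 km/s.

Δv = 1.238 km/s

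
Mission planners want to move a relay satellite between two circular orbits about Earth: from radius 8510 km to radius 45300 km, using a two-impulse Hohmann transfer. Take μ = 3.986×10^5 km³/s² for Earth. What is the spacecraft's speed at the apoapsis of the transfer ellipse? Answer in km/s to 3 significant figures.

Semi-major axis of the transfer orbit: a_t = (8510 + 45300)/2 = 26905 km.
The apoapsis of the transfer ellipse is at r = 45300 km.
Applying v² = μ(2/r − 1/a_t): v = 1.668 km/s.

v = 1.67 km/s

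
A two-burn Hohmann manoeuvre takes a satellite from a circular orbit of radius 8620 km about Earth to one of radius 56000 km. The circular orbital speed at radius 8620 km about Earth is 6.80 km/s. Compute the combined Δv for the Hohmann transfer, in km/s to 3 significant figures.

Δv = 3.44 km/s

From the circular-orbit relation v² = μ/r at r = 8620 km: μ = v²r = (6.80)² × 8620 = 3.98589×10^5 km³/s².
Transfer-ellipse semi-major axis a_t = (r₁ + r₂)/2 = (8620 + 56000)/2 = 32310 km.
At r₁ the circular-orbit speed is v₁ = √(μ/r₁) = 6.800 km/s.
On the transfer ellipse at r₁, v² = μ(2/r − 1/a) gives v_p = √[μ(2/r₁ − 1/a_t)] = 8.952 km/s.
First burn Δv₁ = |v_p − v₁| = 2.152 km/s.
At r₂, v₂ = √(μ/r₂) = 2.668 km/s.
Transfer-orbit speed at r₂: v_a = √[μ(2/r₂ − 1/a_t)] = 1.378 km/s.
Second burn Δv₂ = |v₂ − v_a| = 1.290 km/s.
Total Δv = Δv₁ + Δv₂ = 3.442 km/s.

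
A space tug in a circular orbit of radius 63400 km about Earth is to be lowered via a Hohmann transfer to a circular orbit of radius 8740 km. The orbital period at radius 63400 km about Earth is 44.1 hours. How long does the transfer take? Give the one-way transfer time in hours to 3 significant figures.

t = 9.46 hours

From Kepler's third law T² = 4π²r³/μ at r = 63400 km, T = 44.1 hours = 44.1 × 3600 s = 1.5876×10^5 s: μ = 4π²r³/T² = 3.99158×10^5 km³/s².
Transfer-ellipse semi-major axis a_t = (r₁ + r₂)/2 = (63400 + 8740)/2 = 36070 km.
By Kepler's third law the transfer-orbit period is T = 2π√(a_t³/μ), so t = T/2 = 34060 s.
Converting: 34060 s ÷ 3600 s/hour = 9.46 hours.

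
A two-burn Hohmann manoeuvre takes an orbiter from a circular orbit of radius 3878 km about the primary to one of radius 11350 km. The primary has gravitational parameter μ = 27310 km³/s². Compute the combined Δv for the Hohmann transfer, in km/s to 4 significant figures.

The Hohmann ellipse has a_t = (r₁ + r₂)/2 = 7614 km.
Circular speed at r₁: v₁ = √(μ/r₁) = √(27310/3878) = 2.6537313 km/s.
On the transfer ellipse at r₁, vis-viva equation gives v_p = √[μ(2/r₁ − 1/a_t)] = 3.2400256 km/s.
First burn Δv₁ = |v_p − v₁| = 0.58629 km/s.
At r₂, v₂ = √(μ/r₂) = 1.55118 km/s.
Transfer-orbit speed at r₂: v_a = √[μ(2/r₂ − 1/a_t)] = 1.10703 km/s.
Second burn Δv₂ = |v₂ − v_a| = 0.44415 km/s.
Δv = Δv₁ + Δv₂ = 0.58629 + 0.44415 = 1.030 km/s.

Δv = 1.030 km/s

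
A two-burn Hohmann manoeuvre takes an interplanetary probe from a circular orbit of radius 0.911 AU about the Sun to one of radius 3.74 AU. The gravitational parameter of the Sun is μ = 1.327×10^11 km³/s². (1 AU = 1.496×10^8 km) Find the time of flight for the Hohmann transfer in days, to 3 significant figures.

In km: r₁ = 0.911 × 1.496×10^8 = 1.362856×10^8 km; r₂ = 3.74 × 1.496×10^8 = 5.59504×10^8 km.
The Hohmann ellipse has a_t = (r₁ + r₂)/2 = 3.478948×10^8 km.
Half the transfer-orbit period gives t = π√(a_t³/μ) = 5.596×10^7 s.
Converting: 5.596×10^7 s ÷ 86400 s/day = 648 days.

t = 648 days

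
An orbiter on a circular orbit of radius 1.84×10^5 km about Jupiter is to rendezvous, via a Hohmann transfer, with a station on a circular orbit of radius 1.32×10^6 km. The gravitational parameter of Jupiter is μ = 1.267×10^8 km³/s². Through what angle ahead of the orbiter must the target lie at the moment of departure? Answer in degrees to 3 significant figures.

The Hohmann ellipse has a_t = (r₁ + r₂)/2 = 7.520×10^5 km.
The half-period of the transfer ellipse is t = π√(a_t³/μ) = 1.8201×10^5 s.
The target's mean motion on its circular orbit is ω₂ = √(μ/r₂³) = 7.4221×10^-6 rad/s.
Angle swept by the target during transfer: ω₂·t = 1.3509 rad = 77.40°.
Arrival is 180° from departure on the ellipse, so φ = 180° − 77.40° = 103°.

φ = 103°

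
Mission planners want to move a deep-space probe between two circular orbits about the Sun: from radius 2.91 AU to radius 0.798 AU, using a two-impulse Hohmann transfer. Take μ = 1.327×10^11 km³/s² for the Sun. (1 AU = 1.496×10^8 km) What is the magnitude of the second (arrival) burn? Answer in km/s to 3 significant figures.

In km: r₁ = 2.91 × 1.496×10^8 = 4.35336×10^8 km; r₂ = 0.798 × 1.496×10^8 = 1.193808×10^8 km.
The Hohmann ellipse has a_t = (r₁ + r₂)/2 = 2.773584×10^8 km.
Circular speed at r = 1.193808×10^8 km: v_c = √(μ/r) = 33.3402 km/s.
Vis-viva on the transfer ellipse at r = 1.193808×10^8 km gives v_t = √[μ(2/r − 1/a_t)] = 41.7696 km/s.
Δv₂ = |v_t − v_c| = |41.7696 − 33.3402| = 8.429 km/s.

Δv₂ = 8.43 km/s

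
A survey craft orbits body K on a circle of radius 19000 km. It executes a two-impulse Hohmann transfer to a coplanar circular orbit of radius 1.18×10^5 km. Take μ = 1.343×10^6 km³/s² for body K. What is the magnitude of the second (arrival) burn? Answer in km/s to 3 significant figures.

Δv₂ = 1.60 km/s

Semi-major axis of the transfer orbit: a_t = (19000 + 1.180×10^5)/2 = 68500 km.
On the circular orbit at r = 1.180×10^5 km, v_c = √(μ/r) = 3.374 km/s.
Transfer-orbit speed at the same r (vis-viva, a = a_t): v_t = √[μ(2/r − 1/a_t)] = 1.777 km/s.
Δv₂ = |v_t − v_c| = |1.777 − 3.374| = 1.597 km/s.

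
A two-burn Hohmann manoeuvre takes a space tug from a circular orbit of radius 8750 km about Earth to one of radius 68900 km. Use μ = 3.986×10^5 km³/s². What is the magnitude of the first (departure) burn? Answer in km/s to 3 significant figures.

Δv₁ = 2.24 km/s

Semi-major axis of the transfer orbit: a_t = (8750 + 68900)/2 = 38825 km.
On the circular orbit at r = 8750 km, v_c = √(μ/r) = 6.749 km/s.
Transfer-orbit speed at the same r (vis-viva, a = a_t): v_t = √[μ(2/r − 1/a_t)] = 8.991 km/s.
Δv₁ = |v_t − v_c| = |8.991 − 6.749| = 2.242 km/s.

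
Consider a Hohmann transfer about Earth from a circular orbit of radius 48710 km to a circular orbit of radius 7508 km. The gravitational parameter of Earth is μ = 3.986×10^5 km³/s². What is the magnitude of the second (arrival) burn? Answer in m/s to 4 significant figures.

Δv₂ = 2305 m/s

Transfer-ellipse semi-major axis a_t = (r₁ + r₂)/2 = (48710 + 7508)/2 = 28109 km.
On the circular orbit at r = 7508 km, v_c = √(μ/r) = 7.2863 km/s.
Transfer-orbit speed at the same r (vis-viva, a = a_t): v_t = √[μ(2/r − 1/a_t)] = 9.5916 km/s.
Δv₂ = |v_t − v_c| = |9.5916 − 7.2863| = 2.305 km/s.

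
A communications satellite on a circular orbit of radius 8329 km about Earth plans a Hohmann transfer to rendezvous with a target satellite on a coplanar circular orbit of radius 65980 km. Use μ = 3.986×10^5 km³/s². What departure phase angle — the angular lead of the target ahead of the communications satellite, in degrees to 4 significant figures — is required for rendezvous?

Semi-major axis of the transfer orbit: a_t = (8329 + 65980)/2 = 37154.5 km.
The half-period of the transfer ellipse is t = π√(a_t³/μ) = 35637 s.
The target's mean motion on its circular orbit is ω₂ = √(μ/r₂³) = 3.7252×10^-5 rad/s.
Angle swept by the target during transfer: ω₂·t = 1.3275 rad = 76.06°.
Arrival is 180° from departure on the ellipse, so φ = 180° − 76.06° = 103.9°.

φ = 103.9°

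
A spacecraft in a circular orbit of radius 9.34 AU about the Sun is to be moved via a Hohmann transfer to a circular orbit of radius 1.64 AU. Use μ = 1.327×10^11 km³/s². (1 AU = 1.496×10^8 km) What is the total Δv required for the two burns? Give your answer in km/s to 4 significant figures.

Δv = 11.50 km/s

In km: r₁ = 9.34 × 1.496×10^8 = 1.397264×10^9 km; r₂ = 1.64 × 1.496×10^8 = 2.45344×10^8 km.
Semi-major axis of the transfer orbit: a_t = (1.397264×10^9 + 2.45344×10^8)/2 = 8.21304×10^8 km.
At r₁ the circular-orbit speed is v₁ = √(μ/r₁) = 9.745 km/s.
Transfer-orbit speed at r₁ (vis-viva equation): v_a = √[μ(2/r₁ − 1/a_t)] = 5.326 km/s.
First burn Δv₁ = |v_a − v₁| = 4.419 km/s.
At r₂, v₂ = √(μ/r₂) = 23.2567 km/s.
Transfer-orbit speed at r₂: v_p = √[μ(2/r₂ − 1/a_t)] = 30.3344 km/s.
Second burn Δv₂ = |v₂ − v_p| = 7.078 km/s.
Δv = Δv₁ + Δv₂ = 4.419 + 7.078 = 11.50 km/s.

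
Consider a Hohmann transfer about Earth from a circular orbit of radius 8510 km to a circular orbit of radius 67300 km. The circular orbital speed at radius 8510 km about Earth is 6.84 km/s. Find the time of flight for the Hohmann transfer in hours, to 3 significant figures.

From the circular-orbit relation v² = μ/r at r = 8510 km: μ = v²r = (6.84)² × 8510 = 3.98145×10^5 km³/s².
Semi-major axis of the transfer orbit: a_t = (8510 + 67300)/2 = 37905 km.
Half the transfer-orbit period gives t = π√(a_t³/μ) = 36740 s.
Converting: 36740 s ÷ 3600 s/hour = 10.2 hours.

t = 10.2 hours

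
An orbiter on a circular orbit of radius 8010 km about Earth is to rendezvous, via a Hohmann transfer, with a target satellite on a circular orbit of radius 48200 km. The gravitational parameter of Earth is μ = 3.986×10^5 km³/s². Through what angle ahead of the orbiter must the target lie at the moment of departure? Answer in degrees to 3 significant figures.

φ = 99.9°

Semi-major axis of the transfer orbit: a_t = (8010 + 48200)/2 = 28105 km.
The half-period of the transfer ellipse is t = π√(a_t³/μ) = 23445 s.
The target's mean motion on its circular orbit is ω₂ = √(μ/r₂³) = 5.9662×10^-5 rad/s.
Angle swept by the target during transfer: ω₂·t = 1.3988 rad = 80.145°.
The orbiter traverses 180° on the transfer ellipse, so the target must lead by 180° − 80.145° = 99.9°.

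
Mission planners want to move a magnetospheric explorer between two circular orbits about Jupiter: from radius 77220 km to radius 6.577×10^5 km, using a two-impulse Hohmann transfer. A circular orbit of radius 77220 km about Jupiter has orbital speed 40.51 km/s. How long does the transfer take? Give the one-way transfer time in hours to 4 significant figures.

From the circular-orbit relation v² = μ/r at r = 77220 km: μ = v²r = (40.51)² × 77220 = 1.26723×10^8 km³/s².
Semi-major axis of the transfer orbit: a_t = (77220 + 6.577×10^5)/2 = 3.6746×10^5 km.
By Kepler's third law the transfer-orbit period is T = 2π√(a_t³/μ), so t = T/2 = 62160 s.
Converting: 62160 s ÷ 3600 s/hour = 17.27 hours.

t = 17.27 hours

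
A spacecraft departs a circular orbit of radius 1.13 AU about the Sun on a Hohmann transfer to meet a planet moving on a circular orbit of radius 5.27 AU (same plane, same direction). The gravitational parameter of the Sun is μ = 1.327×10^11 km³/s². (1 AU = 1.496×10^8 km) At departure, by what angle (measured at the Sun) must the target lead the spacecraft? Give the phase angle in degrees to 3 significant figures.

In km: r₁ = 1.13 × 1.496×10^8 = 1.69048×10^8 km; r₂ = 5.27 × 1.496×10^8 = 7.88392×10^8 km.
The Hohmann ellipse has a_t = (r₁ + r₂)/2 = 4.7872×10^8 km.
Transfer time t = π√(a_t³/μ) = 9.0331×10^7 s.
The target's mean motion on its circular orbit is ω₂ = √(μ/r₂³) = 1.6456×10^-8 rad/s.
Angle swept by the target during transfer: ω₂·t = 1.4865 rad = 85.17°.
Arrival is 180° from departure on the ellipse, so φ = 180° − 85.17° = 94.8°.

φ = 94.8°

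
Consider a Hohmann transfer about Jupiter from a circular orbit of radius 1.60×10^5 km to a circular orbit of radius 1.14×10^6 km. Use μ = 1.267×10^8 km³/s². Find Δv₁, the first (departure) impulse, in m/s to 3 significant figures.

Δv₁ = 9130 m/s

Transfer-ellipse semi-major axis a_t = (r₁ + r₂)/2 = (1.600×10^5 + 1.140×10^6)/2 = 6.500×10^5 km.
Circular speed at r = 1.600×10^5 km: v_c = √(μ/r) = 28.140 km/s.
Transfer-orbit speed at the same r (vis-viva, a = a_t): v_t = √[μ(2/r − 1/a_t)] = 37.267 km/s.
Δv₁ = |v_t − v_c| = |37.267 − 28.140| = 9.127 km/s.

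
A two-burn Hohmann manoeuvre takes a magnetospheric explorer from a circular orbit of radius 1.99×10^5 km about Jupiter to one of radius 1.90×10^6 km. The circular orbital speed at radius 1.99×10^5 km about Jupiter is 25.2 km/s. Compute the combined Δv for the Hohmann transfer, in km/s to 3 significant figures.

From the circular-orbit relation v² = μ/r at r = 1.99×10^5 km: μ = v²r = (25.2)² × 1.99×10^5 = 1.26373×10^8 km³/s².
The Hohmann ellipse has a_t = (r₁ + r₂)/2 = 1.0495×10^6 km.
Circular speed at r₁: v₁ = √(μ/r₁) = √(1.26373×10^8/1.990×10^5) = 25.200 km/s.
Transfer-orbit speed at r₁ (vis-viva equation): v_p = √[μ(2/r₁ − 1/a_t)] = 33.907 km/s.
First burn Δv₁ = |v_p − v₁| = 8.707 km/s.
Circular speed at r₂: v₂ = √(μ/r₂) = 8.155 km/s.
Transfer-orbit speed at r₂: v_a = √[μ(2/r₂ − 1/a_t)] = 3.551 km/s.
Second burn Δv₂ = |v₂ − v_a| = 4.604 km/s.
Total Δv = Δv₁ + Δv₂ = 13.31 km/s.

Δv = 13.3 km/s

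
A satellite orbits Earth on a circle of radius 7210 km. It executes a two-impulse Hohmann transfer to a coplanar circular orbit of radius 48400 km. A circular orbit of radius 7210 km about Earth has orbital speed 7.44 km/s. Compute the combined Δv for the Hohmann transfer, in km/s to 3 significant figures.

From the circular-orbit relation v² = μ/r at r = 7210 km: μ = v²r = (7.44)² × 7210 = 3.99099×10^5 km³/s².
The Hohmann ellipse has a_t = (r₁ + r₂)/2 = 27805 km.
At r₁ the circular-orbit speed is v₁ = √(μ/r₁) = 7.440 km/s.
On the transfer ellipse at r₁, vis-viva equation gives v_p = √[μ(2/r₁ − 1/a_t)] = 9.816 km/s.
First burn Δv₁ = |v_p − v₁| = 2.376 km/s.
At r₂, v₂ = √(μ/r₂) = 2.8716 km/s.
Transfer-orbit speed at r₂: v_a = √[μ(2/r₂ − 1/a_t)] = 1.4623 km/s.
Second burn Δv₂ = |v₂ − v_a| = 1.409 km/s.
Total Δv = Δv₁ + Δv₂ = 3.785 km/s.

Δv = 3.79 km/s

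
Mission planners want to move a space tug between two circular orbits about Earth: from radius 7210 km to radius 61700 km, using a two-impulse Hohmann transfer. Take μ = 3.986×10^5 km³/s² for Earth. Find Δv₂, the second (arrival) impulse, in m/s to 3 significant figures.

The Hohmann ellipse has a_t = (r₁ + r₂)/2 = 34455 km.
Circular speed at r = 61700 km: v_c = √(μ/r) = 2.542 km/s.
Transfer-orbit speed at the same r (vis-viva, a = a_t): v_t = √[μ(2/r − 1/a_t)] = 1.163 km/s.
Δv₂ = |v_t − v_c| = |1.163 − 2.542| = 1.379 km/s.

Δv₂ = 1380 m/s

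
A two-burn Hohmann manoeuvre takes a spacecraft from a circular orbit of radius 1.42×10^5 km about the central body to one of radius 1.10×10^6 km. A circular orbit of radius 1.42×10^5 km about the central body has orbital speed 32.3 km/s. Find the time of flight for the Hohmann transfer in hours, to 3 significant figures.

t = 35.1 hours

From the circular-orbit relation v² = μ/r at r = 1.42×10^5 km: μ = v²r = (32.3)² × 1.42×10^5 = 1.48147×10^8 km³/s².
Semi-major axis of the transfer orbit: a_t = (1.420×10^5 + 1.100×10^6)/2 = 6.210×10^5 km.
Transfer time t = π√(a_t³/μ) = π√((6.210×10^5)³ / 1.48147×10^8) = 1.263×10^5 s.
Converting: 1.263×10^5 s ÷ 3600 s/hour = 35.1 hours.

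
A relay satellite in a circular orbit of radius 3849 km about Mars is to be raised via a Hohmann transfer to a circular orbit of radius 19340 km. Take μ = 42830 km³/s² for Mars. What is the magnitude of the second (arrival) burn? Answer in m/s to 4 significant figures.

Transfer-ellipse semi-major axis a_t = (r₁ + r₂)/2 = (3849 + 19340)/2 = 11594.5 km.
On the circular orbit at r = 19340 km, v_c = √(μ/r) = 1.4881 km/s.
Transfer-orbit speed at the same r (vis-viva, a = a_t): v_t = √[μ(2/r − 1/a_t)] = 0.85742 km/s.
Δv₂ = |v_t − v_c| = |0.85742 − 1.4881| = 0.6307 km/s.

Δv₂ = 630.7 m/s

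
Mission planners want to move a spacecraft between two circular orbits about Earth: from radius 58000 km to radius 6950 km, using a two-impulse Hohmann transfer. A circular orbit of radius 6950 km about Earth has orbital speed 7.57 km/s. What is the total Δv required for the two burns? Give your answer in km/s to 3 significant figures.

Δv = 3.95 km/s

From the circular-orbit relation v² = μ/r at r = 6950 km: μ = v²r = (7.57)² × 6950 = 3.98269×10^5 km³/s².
Transfer-ellipse semi-major axis a_t = (r₁ + r₂)/2 = (58000 + 6950)/2 = 32475 km.
Circular speed at r₁: v₁ = √(μ/r₁) = √(3.98269×10^5/58000) = 2.620 km/s.
Transfer-orbit speed at r₁ (vis-viva): v_a = √[μ(2/r₁ − 1/a_t)] = 1.212 km/s.
First burn Δv₁ = |v_a − v₁| = 1.408 km/s.
Circular speed at r₂: v₂ = √(μ/r₂) = 7.5700 km/s.
Transfer-orbit speed at r₂: v_p = √[μ(2/r₂ − 1/a_t)] = 10.117 km/s.
Second burn Δv₂ = |v₂ − v_p| = 2.547 km/s.
Total Δv = Δv₁ + Δv₂ = 3.955 km/s.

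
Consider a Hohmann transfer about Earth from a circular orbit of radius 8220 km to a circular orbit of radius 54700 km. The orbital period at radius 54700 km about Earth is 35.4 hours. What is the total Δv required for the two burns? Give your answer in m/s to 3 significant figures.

From Kepler's third law T² = 4π²r³/μ at r = 54700 km, T = 35.4 hours = 35.4 × 3600 s = 1.2744×10^5 s: μ = 4π²r³/T² = 3.97842×10^5 km³/s².
Semi-major axis of the transfer orbit: a_t = (8220 + 54700)/2 = 31460 km.
At r₁ the circular-orbit speed is v₁ = √(μ/r₁) = 6.95695 km/s.
On the transfer ellipse at r₁, vis-viva gives v_p = √[μ(2/r₁ − 1/a_t)] = 9.17347 km/s.
First burn Δv₁ = |v_p − v₁| = 2.217 km/s.
Circular speed at r₂: v₂ = √(μ/r₂) = 2.697 km/s.
Transfer-orbit speed at r₂: v_a = √[μ(2/r₂ − 1/a_t)] = 1.379 km/s.
Second burn Δv₂ = |v₂ − v_a| = 1.318 km/s.
Δv = Δv₁ + Δv₂ = 2.217 + 1.318 = 3.535 km/s.

Δv = 3530 m/s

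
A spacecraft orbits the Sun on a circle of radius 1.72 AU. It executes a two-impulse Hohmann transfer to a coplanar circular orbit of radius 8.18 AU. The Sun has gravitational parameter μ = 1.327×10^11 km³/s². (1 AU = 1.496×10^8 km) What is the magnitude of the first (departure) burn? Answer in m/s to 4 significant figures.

Δv₁ = 6484 m/s

In km: r₁ = 1.72 × 1.496×10^8 = 2.57312×10^8 km; r₂ = 8.18 × 1.496×10^8 = 1.223728×10^9 km.
Transfer-ellipse semi-major axis a_t = (r₁ + r₂)/2 = (2.57312×10^8 + 1.223728×10^9)/2 = 7.4052×10^8 km.
Circular speed at r = 2.57312×10^8 km: v_c = √(μ/r) = 22.709 km/s.
Vis-viva on the transfer ellipse at r = 2.57312×10^8 km gives v_t = √[μ(2/r − 1/a_t)] = 29.193 km/s.
Δv₁ = |v_t − v_c| = |29.193 − 22.709| = 6.484 km/s.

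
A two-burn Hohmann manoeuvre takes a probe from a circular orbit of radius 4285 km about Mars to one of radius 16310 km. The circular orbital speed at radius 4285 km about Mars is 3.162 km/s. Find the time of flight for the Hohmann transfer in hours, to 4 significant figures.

From the circular-orbit relation v² = μ/r at r = 4285 km: μ = v²r = (3.162)² × 4285 = 42842.5 km³/s².
The Hohmann ellipse has a_t = (r₁ + r₂)/2 = 10297.5 km.
Transfer time t = π√(a_t³/μ) = π√((10297.5)³ / 42842.5) = 15860 s.
Converting: 15860 s ÷ 3600 s/hour = 4.406 hours.

t = 4.406 hours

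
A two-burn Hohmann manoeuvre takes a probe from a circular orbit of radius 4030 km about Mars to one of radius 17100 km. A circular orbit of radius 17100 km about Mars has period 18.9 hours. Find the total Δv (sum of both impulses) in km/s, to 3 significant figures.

Δv = 1.49 km/s

From Kepler's third law T² = 4π²r³/μ at r = 17100 km, T = 18.9 hours = 18.9 × 3600 s = 68040 s: μ = 4π²r³/T² = 42640.2 km³/s².
Transfer-ellipse semi-major axis a_t = (r₁ + r₂)/2 = (4030 + 17100)/2 = 10565 km.
At r₁ the circular-orbit speed is v₁ = √(μ/r₁) = 3.2528 km/s.
On the transfer ellipse at r₁, vis-viva gives v_p = √[μ(2/r₁ − 1/a_t)] = 4.1383 km/s.
First burn Δv₁ = |v_p − v₁| = 0.8855 km/s.
Circular speed at r₂: v₂ = √(μ/r₂) = 1.5791 km/s.
Transfer-orbit speed at r₂: v_a = √[μ(2/r₂ − 1/a_t)] = 0.97528 km/s.
Second burn Δv₂ = |v₂ − v_a| = 0.6038 km/s.
Total Δv = Δv₁ + Δv₂ = 1.489 km/s.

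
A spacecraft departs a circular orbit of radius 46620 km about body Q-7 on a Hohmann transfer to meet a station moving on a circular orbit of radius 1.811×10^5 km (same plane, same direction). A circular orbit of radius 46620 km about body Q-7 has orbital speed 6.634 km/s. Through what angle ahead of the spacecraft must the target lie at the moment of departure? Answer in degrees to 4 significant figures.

From the circular-orbit relation v² = μ/r at r = 46620 km: μ = v²r = (6.634)² × 46620 = 2.05174×10^6 km³/s².
Semi-major axis of the transfer orbit: a_t = (46620 + 1.811×10^5)/2 = 1.1386×10^5 km.
The half-period of the transfer ellipse is t = π√(a_t³/μ) = 84260 s.
Target angular speed ω₂ = √(μ/r₂³) = 1.859×10^-5 rad/s.
Angle swept by the target during transfer: ω₂·t = 1.566 rad = 89.73°.
Arrival is 180° from departure on the ellipse, so φ = 180° − 89.73° = 90.27°.

φ = 90.27°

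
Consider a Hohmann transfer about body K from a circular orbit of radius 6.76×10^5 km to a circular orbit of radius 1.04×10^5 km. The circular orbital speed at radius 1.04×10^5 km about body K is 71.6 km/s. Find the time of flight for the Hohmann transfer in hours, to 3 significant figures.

t = 9.20 hours

From the circular-orbit relation v² = μ/r at r = 1.04×10^5 km: μ = v²r = (71.6)² × 1.04×10^5 = 5.33162×10^8 km³/s².
Transfer-ellipse semi-major axis a_t = (r₁ + r₂)/2 = (6.760×10^5 + 1.040×10^5)/2 = 3.900×10^5 km.
Half the transfer-orbit period gives t = π√(a_t³/μ) = 33137 s.
Converting: 33137 s ÷ 3600 s/hour = 9.20 hours.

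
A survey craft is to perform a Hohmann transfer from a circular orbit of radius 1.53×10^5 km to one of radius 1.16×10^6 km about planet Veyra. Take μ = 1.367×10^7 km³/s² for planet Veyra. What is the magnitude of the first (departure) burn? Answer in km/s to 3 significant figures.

Δv₁ = 3.11 km/s

Semi-major axis of the transfer orbit: a_t = (1.530×10^5 + 1.160×10^6)/2 = 6.565×10^5 km.
Circular speed at r = 1.530×10^5 km: v_c = √(μ/r) = 9.45232 km/s.
Vis-viva on the transfer ellipse at r = 1.530×10^5 km gives v_t = √[μ(2/r − 1/a_t)] = 12.5646 km/s.
Δv₁ = |v_t − v_c| = |12.5646 − 9.45232| = 3.112 km/s.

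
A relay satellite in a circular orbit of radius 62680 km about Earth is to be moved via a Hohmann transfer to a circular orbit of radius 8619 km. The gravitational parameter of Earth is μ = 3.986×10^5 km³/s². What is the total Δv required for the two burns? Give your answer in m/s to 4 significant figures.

Δv = 3499 m/s

Semi-major axis of the transfer orbit: a_t = (62680 + 8619)/2 = 35649.5 km.
At r₁ the circular-orbit speed is v₁ = √(μ/r₁) = 2.522 km/s.
Transfer-orbit speed at r₁ (vis-viva equation): v_a = √[μ(2/r₁ − 1/a_t)] = 1.240 km/s.
First burn Δv₁ = |v_a − v₁| = 1.282 km/s.
Circular speed at r₂: v₂ = √(μ/r₂) = 6.800 km/s.
Transfer-orbit speed at r₂: v_p = √[μ(2/r₂ − 1/a_t)] = 9.017 km/s.
Second burn Δv₂ = |v₂ − v_p| = 2.217 km/s.
Δv = Δv₁ + Δv₂ = 1.282 + 2.217 = 3.499 km/s.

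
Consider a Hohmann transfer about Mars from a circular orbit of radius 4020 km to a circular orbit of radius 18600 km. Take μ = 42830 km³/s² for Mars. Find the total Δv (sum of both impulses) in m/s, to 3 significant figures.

Δv = 1530 m/s

The Hohmann ellipse has a_t = (r₁ + r₂)/2 = 11310 km.
Circular speed at r₁: v₁ = √(μ/r₁) = √(42830/4020) = 3.2641 km/s.
On the transfer ellipse at r₁, v² = μ(2/r − 1/a) gives v_p = √[μ(2/r₁ − 1/a_t)] = 4.1859 km/s.
First burn Δv₁ = |v_p − v₁| = 0.9218 km/s.
Circular speed at r₂: v₂ = √(μ/r₂) = 1.5175 km/s.
Transfer-orbit speed at r₂: v_a = √[μ(2/r₂ − 1/a_t)] = 0.90469 km/s.
Second burn Δv₂ = |v₂ − v_a| = 0.6128 km/s.
Δv = Δv₁ + Δv₂ = 0.9218 + 0.6128 = 1.535 km/s.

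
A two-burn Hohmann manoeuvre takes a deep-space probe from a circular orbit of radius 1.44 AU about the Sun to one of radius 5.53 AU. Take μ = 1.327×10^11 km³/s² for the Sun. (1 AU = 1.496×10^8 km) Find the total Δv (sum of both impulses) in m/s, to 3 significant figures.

Δv = 11000 m/s

In km: r₁ = 1.44 × 1.496×10^8 = 2.15424×10^8 km; r₂ = 5.53 × 1.496×10^8 = 8.27288×10^8 km.
The Hohmann ellipse has a_t = (r₁ + r₂)/2 = 5.21356×10^8 km.
Circular speed at r₁: v₁ = √(μ/r₁) = √(1.327×10^11/2.15424×10^8) = 24.819 km/s.
On the transfer ellipse at r₁, vis-viva gives v_p = √[μ(2/r₁ − 1/a_t)] = 31.264 km/s.
First burn Δv₁ = |v_p − v₁| = 6.445 km/s.
At r₂, v₂ = √(μ/r₂) = 12.665 km/s.
Transfer-orbit speed at r₂: v_a = √[μ(2/r₂ − 1/a_t)] = 8.1412 km/s.
Second burn Δv₂ = |v₂ − v_a| = 4.524 km/s.
Δv = Δv₁ + Δv₂ = 6.445 + 4.524 = 10.97 km/s.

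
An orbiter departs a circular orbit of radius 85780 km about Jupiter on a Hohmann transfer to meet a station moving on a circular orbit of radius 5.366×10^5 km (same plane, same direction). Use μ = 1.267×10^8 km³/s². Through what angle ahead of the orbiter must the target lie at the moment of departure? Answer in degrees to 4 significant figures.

Semi-major axis of the transfer orbit: a_t = (85780 + 5.366×10^5)/2 = 3.1119×10^5 km.
Transfer time t = π√(a_t³/μ) = 48451 s.
The target's mean motion on its circular orbit is ω₂ = √(μ/r₂³) = 2.8636×10^-5 rad/s.
Angle swept by the target during transfer: ω₂·t = 1.3874 rad = 79.49°.
The orbiter traverses 180° on the transfer ellipse, so the target must lead by 180° − 79.49° = 100.5°.

φ = 100.5°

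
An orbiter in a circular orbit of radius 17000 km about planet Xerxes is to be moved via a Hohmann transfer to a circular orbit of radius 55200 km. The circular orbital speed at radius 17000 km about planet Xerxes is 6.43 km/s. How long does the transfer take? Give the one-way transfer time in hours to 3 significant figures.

t = 7.14 hours

From the circular-orbit relation v² = μ/r at r = 17000 km: μ = v²r = (6.43)² × 17000 = 7.02863×10^5 km³/s².
The Hohmann ellipse has a_t = (r₁ + r₂)/2 = 36100 km.
Transfer time t = π√(a_t³/μ) = π√((36100)³ / 7.02863×10^5) = 25700 s.
Converting: 25700 s ÷ 3600 s/hour = 7.14 hours.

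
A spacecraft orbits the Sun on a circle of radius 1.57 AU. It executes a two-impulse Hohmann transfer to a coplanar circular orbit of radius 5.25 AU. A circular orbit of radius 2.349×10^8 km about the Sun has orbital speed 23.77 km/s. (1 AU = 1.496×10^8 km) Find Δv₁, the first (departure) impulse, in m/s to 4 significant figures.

From the circular-orbit relation v² = μ/r at r = 2.349×10^8 km: μ = v²r = (23.77)² × 2.349×10^8 = 1.32722×10^11 km³/s².
In km: r₁ = 1.57 × 1.496×10^8 = 2.34872×10^8 km; r₂ = 5.25 × 1.496×10^8 = 7.854×10^8 km.
Semi-major axis of the transfer orbit: a_t = (2.34872×10^8 + 7.854×10^8)/2 = 5.10136×10^8 km.
On the circular orbit at r = 2.34872×10^8 km, v_c = √(μ/r) = 23.7714 km/s.
Vis-viva on the transfer ellipse at r = 2.34872×10^8 km gives v_t = √[μ(2/r − 1/a_t)] = 29.4956 km/s.
Δv₁ = |v_t − v_c| = |29.4956 − 23.7714| = 5.724 km/s.

Δv₁ = 5724 m/s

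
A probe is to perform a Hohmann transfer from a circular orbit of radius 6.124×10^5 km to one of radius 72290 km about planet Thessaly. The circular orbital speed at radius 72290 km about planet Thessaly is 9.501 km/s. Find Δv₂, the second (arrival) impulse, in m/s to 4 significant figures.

From the circular-orbit relation v² = μ/r at r = 72290 km: μ = v²r = (9.501)² × 72290 = 6.52555×10^6 km³/s².
Transfer-ellipse semi-major axis a_t = (r₁ + r₂)/2 = (6.124×10^5 + 72290)/2 = 3.42345×10^5 km.
Circular speed at r = 72290 km: v_c = √(μ/r) = 9.5010 km/s.
Transfer-orbit speed at the same r (vis-viva, a = a_t): v_t = √[μ(2/r − 1/a_t)] = 12.707 km/s.
Δv₂ = |v_t − v_c| = |12.707 − 9.5010| = 3.206 km/s.

Δv₂ = 3206 m/s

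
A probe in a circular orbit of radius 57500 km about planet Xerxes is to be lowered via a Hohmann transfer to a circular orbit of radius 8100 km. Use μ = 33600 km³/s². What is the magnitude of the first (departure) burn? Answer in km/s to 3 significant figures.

Semi-major axis of the transfer orbit: a_t = (57500 + 8100)/2 = 32800 km.
Circular speed at r = 57500 km: v_c = √(μ/r) = 0.7644265 km/s.
Transfer-orbit speed at the same r (vis-viva, a = a_t): v_t = √[μ(2/r − 1/a_t)] = 0.3798755 km/s.
Δv₁ = |v_t − v_c| = |0.3798755 − 0.7644265| = 0.3846 km/s.

Δv₁ = 0.385 km/s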